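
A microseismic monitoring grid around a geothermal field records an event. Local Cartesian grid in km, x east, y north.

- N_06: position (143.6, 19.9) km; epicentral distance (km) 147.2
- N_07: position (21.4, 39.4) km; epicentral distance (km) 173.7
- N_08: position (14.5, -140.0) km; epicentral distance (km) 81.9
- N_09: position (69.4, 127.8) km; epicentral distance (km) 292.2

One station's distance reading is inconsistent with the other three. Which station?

Solve using three stations at a time. Using N_06, N_07, N_08 (subtract circle equations pairwise → linear system) gives (x, y) ≈ (93.6, -118.6).
Distances from that point to each station vs reported:
  N_06: calculated 147.2 vs reported 147.2 → residual 0.0 km
  N_07: calculated 173.7 vs reported 173.7 → residual 0.0 km
  N_08: calculated 82.0 vs reported 81.9 → residual 0.1 km
  N_09: calculated 247.6 vs reported 292.2 → residual 44.6 km
N_06, N_07, N_08 are mutually consistent (residuals ≈ 0); N_09 is off by 44.6 km.

N_09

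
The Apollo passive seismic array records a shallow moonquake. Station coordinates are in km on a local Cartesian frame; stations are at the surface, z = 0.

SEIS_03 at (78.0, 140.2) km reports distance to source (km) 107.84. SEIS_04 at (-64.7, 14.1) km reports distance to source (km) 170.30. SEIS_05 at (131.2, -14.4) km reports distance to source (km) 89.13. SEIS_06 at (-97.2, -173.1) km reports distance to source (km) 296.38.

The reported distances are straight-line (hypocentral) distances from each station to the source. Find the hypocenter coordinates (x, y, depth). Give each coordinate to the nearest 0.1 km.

x ≈ 93.9 km, y ≈ 47.3 km, depth ≈ 52.4 km

Each station gives a sphere (x−x_i)² + (y−y_i)² + z² = d_i² (stations at z=0).
Subtracting the SEIS_03 sphere from SEIS_04 and SEIS_05: z² cancels, leaving linear equations in x and y:
-285.4 x − 252.2 y = -38727.76
106.4 x − 309.2 y = -4633.93
Solving: x ≈ 93.900, y ≈ 47.299 km (keep extra digits for the depth step; rounded: 93.9, 47.3).
Then from the SEIS_03 sphere: z² = 107.84² − (x − 78.0)² − (y − 140.2)² with x = 93.900, y = 47.299, so z ≈ 52.403 ≈ 52.4 km.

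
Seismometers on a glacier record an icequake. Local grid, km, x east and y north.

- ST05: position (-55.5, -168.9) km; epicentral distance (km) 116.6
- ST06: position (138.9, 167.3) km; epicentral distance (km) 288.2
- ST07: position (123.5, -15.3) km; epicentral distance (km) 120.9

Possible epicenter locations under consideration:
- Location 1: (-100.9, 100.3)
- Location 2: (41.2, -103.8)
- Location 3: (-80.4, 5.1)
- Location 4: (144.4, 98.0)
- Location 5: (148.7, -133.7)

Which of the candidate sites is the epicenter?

Location 2

For each candidate, compare |candidate − station| to the reported distance:
Location 1: residuals ST05 156.4, ST06 39.2, ST07 131.5 → max 156.4 km
Location 2: residuals ST05 0.0, ST06 0.0, ST07 0.0 → max 0.0 km
Location 3: residuals ST05 59.2, ST06 15.4, ST07 84.0 → max 84.0 km
Location 4: residuals ST05 216.9, ST06 218.7, ST07 5.7 → max 218.7 km
Location 5: residuals ST05 90.6, ST06 13.0, ST07 0.2 → max 90.6 km
Only Location 2 has all residuals ≈ 0.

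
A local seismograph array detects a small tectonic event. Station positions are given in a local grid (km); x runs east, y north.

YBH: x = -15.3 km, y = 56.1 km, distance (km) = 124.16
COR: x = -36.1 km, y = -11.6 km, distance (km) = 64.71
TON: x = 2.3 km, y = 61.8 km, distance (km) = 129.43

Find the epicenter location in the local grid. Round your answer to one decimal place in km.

x ≈ -3.5 km, y ≈ -67.5 km

Circle about each station: (x + 15.3)² + (y − 56.1)² = 124.16²; (x + 36.1)² + (y + 11.6)² = 64.71²; (x − 2.3)² + (y − 61.8)² = 129.43².
Subtracting the YBH equation from the COR and TON equations removes the quadratic terms:
-41.6 x − 135.4 y = 9284.79
35.2 x + 11.4 y = -893.19
Solving the 2×2 system: x ≈ -3.5, y ≈ -67.5 km.
Check against YBH (with the unrounded x, y): √((x + 15.3)²+(y − 56.1)²) = 124.15 ≈ 124.16 km. ✓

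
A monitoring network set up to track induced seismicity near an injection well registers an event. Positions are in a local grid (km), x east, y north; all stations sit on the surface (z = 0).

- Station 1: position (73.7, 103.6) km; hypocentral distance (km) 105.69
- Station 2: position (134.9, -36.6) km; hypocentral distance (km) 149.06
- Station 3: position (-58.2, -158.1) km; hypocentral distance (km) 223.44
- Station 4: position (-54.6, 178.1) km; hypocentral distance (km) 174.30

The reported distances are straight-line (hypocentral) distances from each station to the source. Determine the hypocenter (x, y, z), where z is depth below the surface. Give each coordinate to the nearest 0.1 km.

Each station gives a sphere (x−x_i)² + (y−y_i)² + z² = d_i² (stations at z=0).
Subtracting the Station 1 sphere from Station 2 and Station 3: z² cancels, leaving linear equations in x and y:
122.4 x − 280.4 y = -7675.59
-263.8 x − 523.4 y = -26536.86
Solving: x ≈ 24.802, y ≈ 38.200 km (keep extra digits for the depth step; rounded: 24.8, 38.2).
Then from the Station 1 sphere: z² = 105.69² − (x − 73.7)² − (y − 103.6)² with x = 24.802, y = 38.200, so z ≈ 67.098 ≈ 67.1 km.

(24.8, 38.2, 67.1)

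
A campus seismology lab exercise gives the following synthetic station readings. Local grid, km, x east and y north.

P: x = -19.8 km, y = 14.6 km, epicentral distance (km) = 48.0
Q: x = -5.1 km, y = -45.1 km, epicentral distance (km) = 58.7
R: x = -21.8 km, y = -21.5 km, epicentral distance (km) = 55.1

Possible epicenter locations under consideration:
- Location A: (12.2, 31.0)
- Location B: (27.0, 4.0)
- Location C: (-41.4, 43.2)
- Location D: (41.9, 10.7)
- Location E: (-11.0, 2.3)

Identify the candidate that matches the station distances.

Location B

For each candidate, compare |candidate − station| to the reported distance:
Location A: residuals P 12.0, Q 19.3, R 7.4 → max 19.3 km
Location B: residuals P 0.0, Q 0.0, R 0.0 → max 0.0 km
Location C: residuals P 12.2, Q 36.8, R 12.5 → max 36.8 km
Location D: residuals P 13.8, Q 14.3, R 16.3 → max 16.3 km
Location E: residuals P 32.9, Q 10.9, R 29.0 → max 32.9 km
Only Location B has all residuals ≈ 0.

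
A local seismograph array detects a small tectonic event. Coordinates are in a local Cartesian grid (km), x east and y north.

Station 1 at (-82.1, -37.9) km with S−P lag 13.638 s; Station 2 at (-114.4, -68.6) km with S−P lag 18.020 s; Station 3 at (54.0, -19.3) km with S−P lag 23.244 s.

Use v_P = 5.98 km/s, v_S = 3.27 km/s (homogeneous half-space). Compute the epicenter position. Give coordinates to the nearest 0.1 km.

Distance from S−P lag: d = Δt · v_P v_S / (v_P − v_S) = Δt · (5.98·3.27)/(5.98−3.27) ≈ 7.2157·Δt.
So d_Station 1 = 98.41, d_Station 2 = 130.03, d_Station 3 = 167.72 km.
Circle about each station: (x + 82.1)² + (y + 37.9)² = 98.41²; (x + 114.4)² + (y + 68.6)² = 130.03²; (x − 54.0)² + (y + 19.3)² = 167.72².
Subtracting the Station 1 equation from the Station 2 and Station 3 equations removes the quadratic terms:
-64.6 x − 61.4 y = 2393.23
272.2 x + 37.2 y = -23333.80
Solving the 2×2 system: x ≈ -93.9, y ≈ 59.8 km.
Check against Station 1 (with the unrounded x, y): √((x + 82.1)²+(y + 37.9)²) = 98.42 ≈ 98.41 km. ✓

x ≈ -93.9 km, y ≈ 59.8 km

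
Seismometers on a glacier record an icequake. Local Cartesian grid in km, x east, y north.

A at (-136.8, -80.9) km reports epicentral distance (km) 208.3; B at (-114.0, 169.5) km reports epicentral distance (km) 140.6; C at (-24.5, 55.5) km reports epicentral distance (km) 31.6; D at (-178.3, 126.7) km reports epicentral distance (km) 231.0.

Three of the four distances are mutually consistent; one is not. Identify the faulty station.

Solve using three stations at a time. Using A, B, C (subtract circle equations pairwise → linear system) gives (x, y) ≈ (-5.1, 80.5).
Distances from that point to each station vs reported:
  A: calculated 208.3 vs reported 208.3 → residual 0.0 km
  B: calculated 140.6 vs reported 140.6 → residual 0.0 km
  C: calculated 31.6 vs reported 31.6 → residual 0.0 km
  D: calculated 179.2 vs reported 231.0 → residual 51.8 km
A, B, C are mutually consistent (residuals ≈ 0); D is off by 51.8 km.

D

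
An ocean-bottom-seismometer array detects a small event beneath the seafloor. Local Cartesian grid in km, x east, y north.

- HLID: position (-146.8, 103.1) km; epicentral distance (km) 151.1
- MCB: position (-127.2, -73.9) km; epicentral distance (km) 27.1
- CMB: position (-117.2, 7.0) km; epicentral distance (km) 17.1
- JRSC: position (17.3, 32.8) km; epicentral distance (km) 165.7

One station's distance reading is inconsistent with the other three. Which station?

CMB

Solve using three stations at a time. Using HLID, MCB, JRSC (subtract circle equations pairwise → linear system) gives (x, y) ≈ (-128.0, -46.8).
Distances from that point to each station vs reported:
  HLID: calculated 151.1 vs reported 151.1 → residual 0.0 km
  MCB: calculated 27.1 vs reported 27.1 → residual 0.0 km
  CMB: calculated 54.9 vs reported 17.1 → residual 37.8 km
  JRSC: calculated 165.7 vs reported 165.7 → residual 0.0 km
HLID, MCB, JRSC are mutually consistent (residuals ≈ 0); CMB is off by 37.8 km.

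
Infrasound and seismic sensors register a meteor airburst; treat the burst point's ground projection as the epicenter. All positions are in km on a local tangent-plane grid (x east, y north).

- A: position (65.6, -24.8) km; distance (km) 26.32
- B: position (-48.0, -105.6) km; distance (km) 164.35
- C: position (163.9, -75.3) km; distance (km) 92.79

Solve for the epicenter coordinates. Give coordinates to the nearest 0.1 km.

Circle about each station: (x − 65.6)² + (y + 24.8)² = 26.32²; (x + 48.0)² + (y + 105.6)² = 164.35²; (x − 163.9)² + (y + 75.3)² = 92.79².
Subtracting the A equation from the B and C equations removes the quadratic terms:
-227.2 x − 161.6 y = -17781.22
196.6 x − 101.0 y = 19697.66
Solving the 2×2 system: x ≈ 91.0, y ≈ -17.9 km.

91.0 km east, -17.9 km north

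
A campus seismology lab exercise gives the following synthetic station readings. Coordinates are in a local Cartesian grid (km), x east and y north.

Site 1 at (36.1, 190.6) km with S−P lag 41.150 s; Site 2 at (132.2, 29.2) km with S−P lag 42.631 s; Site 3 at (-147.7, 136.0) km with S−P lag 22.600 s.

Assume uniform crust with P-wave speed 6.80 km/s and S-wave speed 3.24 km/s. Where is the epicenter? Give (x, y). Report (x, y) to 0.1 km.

x ≈ -129.7 km, y ≈ -2.7 km

Distance from S−P lag: d = Δt · v_P v_S / (v_P − v_S) = Δt · (6.80·3.24)/(6.80−3.24) ≈ 6.1888·Δt.
So d_Site 1 = 254.67, d_Site 2 = 263.83, d_Site 3 = 139.87 km.
Circle about each station: (x − 36.1)² + (y − 190.6)² = 254.67²; (x − 132.2)² + (y − 29.2)² = 263.83²; (x + 147.7)² + (y − 136.0)² = 139.87².
Subtracting the Site 1 equation from the Site 2 and Site 3 equations removes the quadratic terms:
192.2 x − 322.8 y = -24051.55
-367.6 x − 109.2 y = 47972.91
Solving the 2×2 system: x ≈ -129.7, y ≈ -2.7 km.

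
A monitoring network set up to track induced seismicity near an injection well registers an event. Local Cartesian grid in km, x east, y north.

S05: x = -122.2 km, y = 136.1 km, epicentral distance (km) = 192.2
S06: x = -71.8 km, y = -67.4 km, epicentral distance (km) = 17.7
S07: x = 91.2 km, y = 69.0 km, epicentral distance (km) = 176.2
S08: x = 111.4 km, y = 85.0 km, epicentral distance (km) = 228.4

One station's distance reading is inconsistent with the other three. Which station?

Solve using three stations at a time. Using S05, S06, S08 (subtract circle equations pairwise → linear system) gives (x, y) ≈ (-73.0, -49.7).
Distances from that point to each station vs reported:
  S05: calculated 192.2 vs reported 192.2 → residual 0.0 km
  S06: calculated 17.7 vs reported 17.7 → residual 0.0 km
  S07: calculated 202.7 vs reported 176.2 → residual 26.5 km
  S08: calculated 228.4 vs reported 228.4 → residual 0.0 km
S05, S06, S08 are mutually consistent (residuals ≈ 0); S07 is off by 26.5 km.

S07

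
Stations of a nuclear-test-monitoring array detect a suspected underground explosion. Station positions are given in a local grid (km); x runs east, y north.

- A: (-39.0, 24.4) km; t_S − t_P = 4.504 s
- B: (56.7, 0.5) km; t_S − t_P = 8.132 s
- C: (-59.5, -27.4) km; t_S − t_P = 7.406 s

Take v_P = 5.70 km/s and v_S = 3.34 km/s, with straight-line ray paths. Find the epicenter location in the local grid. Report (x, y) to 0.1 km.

(-8.8, 4.2)

Distance from S−P lag: d = Δt · v_P v_S / (v_P − v_S) = Δt · (5.70·3.34)/(5.70−3.34) ≈ 8.0669·Δt.
So d_A = 36.33, d_B = 65.60, d_C = 59.74 km.
Circle about each station: (x + 39.0)² + (y − 24.4)² = 36.33²; (x − 56.7)² + (y − 0.5)² = 65.60²; (x + 59.5)² + (y + 27.4)² = 59.74².
Subtracting the A equation from the B and C equations removes the quadratic terms:
191.4 x − 47.8 y = -1884.71
-41.0 x − 103.6 y = -74.35
Solving the 2×2 system: x ≈ -8.8, y ≈ 4.2 km.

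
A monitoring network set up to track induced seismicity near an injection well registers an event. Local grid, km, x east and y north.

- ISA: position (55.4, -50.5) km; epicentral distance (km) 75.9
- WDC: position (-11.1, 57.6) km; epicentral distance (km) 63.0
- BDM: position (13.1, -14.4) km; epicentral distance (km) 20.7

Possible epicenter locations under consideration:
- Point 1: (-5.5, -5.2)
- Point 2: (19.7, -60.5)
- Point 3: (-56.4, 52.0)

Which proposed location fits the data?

Point 1

For each candidate, compare |candidate − station| to the reported distance:
Point 1: residuals ISA 0.0, WDC 0.0, BDM 0.1 → max 0.1 km
Point 2: residuals ISA 38.8, WDC 59.1, BDM 25.9 → max 59.1 km
Point 3: residuals ISA 75.8, WDC 17.4, BDM 75.4 → max 75.8 km
Only Point 1 has all residuals ≈ 0.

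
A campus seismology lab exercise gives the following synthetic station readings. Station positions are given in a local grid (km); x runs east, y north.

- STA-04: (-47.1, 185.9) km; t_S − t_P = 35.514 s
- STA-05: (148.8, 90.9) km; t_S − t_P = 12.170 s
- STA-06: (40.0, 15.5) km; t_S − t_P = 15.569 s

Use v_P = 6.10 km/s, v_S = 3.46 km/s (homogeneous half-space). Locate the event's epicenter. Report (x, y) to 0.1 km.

x ≈ 162.7 km, y ≈ -5.4 km

Distance from S−P lag: d = Δt · v_P v_S / (v_P − v_S) = Δt · (6.10·3.46)/(6.10−3.46) ≈ 7.9947·Δt.
So d_STA-04 = 283.92, d_STA-05 = 97.30, d_STA-06 = 124.47 km.
Circle about each station: (x + 47.1)² + (y − 185.9)² = 283.92²; (x − 148.8)² + (y − 90.9)² = 97.30²; (x − 40.0)² + (y − 15.5)² = 124.47².
Subtracting pairs of circle equations eliminates x²+y² and gives linear equations (the radical axes):
391.8 x − 190.0 y = 64770.31
174.2 x − 340.8 y = 30180.82
Solving the 2×2 system: x ≈ 162.7, y ≈ -5.4 km.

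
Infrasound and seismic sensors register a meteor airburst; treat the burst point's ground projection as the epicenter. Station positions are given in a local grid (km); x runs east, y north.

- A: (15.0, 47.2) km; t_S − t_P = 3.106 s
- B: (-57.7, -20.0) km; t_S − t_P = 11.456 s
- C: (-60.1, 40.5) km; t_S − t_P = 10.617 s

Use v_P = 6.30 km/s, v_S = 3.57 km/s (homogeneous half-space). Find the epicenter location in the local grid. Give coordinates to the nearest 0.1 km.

Distance from S−P lag: d = Δt · v_P v_S / (v_P − v_S) = Δt · (6.30·3.57)/(6.30−3.57) ≈ 8.2385·Δt.
So d_A = 25.59, d_B = 94.38, d_C = 87.47 km.
Circle about each station: (x − 15.0)² + (y − 47.2)² = 25.59²; (x + 57.7)² + (y + 20.0)² = 94.38²; (x + 60.1)² + (y − 40.5)² = 87.47².
Subtracting the A equation from the B and C equations removes the quadratic terms:
-145.4 x − 134.4 y = -6976.29
-150.2 x − 13.4 y = -4196.73
Solving the 2×2 system: x ≈ 25.8, y ≈ 24.0 km.
Check against A (with the unrounded x, y): √((x − 15.0)²+(y − 47.2)²) = 25.60 ≈ 25.59 km. ✓

x ≈ 25.8 km, y ≈ 24.0 km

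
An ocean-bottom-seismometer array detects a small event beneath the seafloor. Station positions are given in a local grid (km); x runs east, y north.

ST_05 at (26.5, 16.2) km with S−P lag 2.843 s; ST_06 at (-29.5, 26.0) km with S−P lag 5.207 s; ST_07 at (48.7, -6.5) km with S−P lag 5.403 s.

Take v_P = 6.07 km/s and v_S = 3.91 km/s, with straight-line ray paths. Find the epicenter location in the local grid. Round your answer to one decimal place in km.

Distance from S−P lag: d = Δt · v_P v_S / (v_P − v_S) = Δt · (6.07·3.91)/(6.07−3.91) ≈ 10.9878·Δt.
So d_ST_05 = 31.24, d_ST_06 = 57.21, d_ST_07 = 59.37 km.
Circle about each station: (x − 26.5)² + (y − 16.2)² = 31.24²; (x + 29.5)² + (y − 26.0)² = 57.21²; (x − 48.7)² + (y + 6.5)² = 59.37².
Subtracting pairs of circle equations eliminates x²+y² and gives linear equations (the radical axes):
-112.0 x + 19.6 y = -1715.49
44.4 x − 45.4 y = -1099.61
Solving the 2×2 system: x ≈ 23.6, y ≈ 47.3 km.

x ≈ 23.6 km, y ≈ 47.3 km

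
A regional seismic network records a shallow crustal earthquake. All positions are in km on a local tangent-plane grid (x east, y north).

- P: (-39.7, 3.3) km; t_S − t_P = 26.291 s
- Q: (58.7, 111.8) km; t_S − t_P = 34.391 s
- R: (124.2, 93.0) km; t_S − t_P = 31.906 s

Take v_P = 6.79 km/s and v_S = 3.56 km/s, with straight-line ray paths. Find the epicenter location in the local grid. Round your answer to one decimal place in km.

x ≈ 91.3 km, y ≈ -143.5 km

Distance from S−P lag: d = Δt · v_P v_S / (v_P − v_S) = Δt · (6.79·3.56)/(6.79−3.56) ≈ 7.4837·Δt.
So d_P = 196.75, d_Q = 257.37, d_R = 238.78 km.
Circle about each station: (x + 39.7)² + (y − 3.3)² = 196.75²; (x − 58.7)² + (y − 111.8)² = 257.37²; (x − 124.2)² + (y − 93.0)² = 238.78².
Subtracting the P equation from the Q and R equations removes the quadratic terms:
196.8 x + 217.0 y = -13170.80
327.8 x + 179.4 y = 4182.33
Solving the 2×2 system: x ≈ 91.3, y ≈ -143.5 km.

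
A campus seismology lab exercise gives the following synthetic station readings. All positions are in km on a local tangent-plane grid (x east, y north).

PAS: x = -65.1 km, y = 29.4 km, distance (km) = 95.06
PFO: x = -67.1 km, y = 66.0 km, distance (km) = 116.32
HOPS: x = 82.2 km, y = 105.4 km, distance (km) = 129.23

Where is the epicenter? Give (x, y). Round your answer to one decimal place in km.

Circle about each station: (x + 65.1)² + (y − 29.4)² = 95.06²; (x + 67.1)² + (y − 66.0)² = 116.32²; (x − 82.2)² + (y − 105.4)² = 129.23².
Subtracting the PAS equation from the PFO and HOPS equations removes the quadratic terms:
-4.0 x + 73.2 y = -737.90
294.6 x + 152.0 y = 5099.64
Solving the 2×2 system: x ≈ 21.9, y ≈ -8.9 km.

21.9 km east, -8.9 km north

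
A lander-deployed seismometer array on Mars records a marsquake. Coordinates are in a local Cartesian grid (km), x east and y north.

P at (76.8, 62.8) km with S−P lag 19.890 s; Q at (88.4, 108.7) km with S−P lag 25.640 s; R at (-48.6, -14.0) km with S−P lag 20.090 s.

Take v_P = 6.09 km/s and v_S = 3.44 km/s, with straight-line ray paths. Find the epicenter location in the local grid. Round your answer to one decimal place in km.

x ≈ 88.6 km, y ≈ -94.0 km

Distance from S−P lag: d = Δt · v_P v_S / (v_P − v_S) = Δt · (6.09·3.44)/(6.09−3.44) ≈ 7.9055·Δt.
So d_P = 157.24, d_Q = 202.70, d_R = 158.82 km.
Circle about each station: (x − 76.8)² + (y − 62.8)² = 157.24²; (x − 88.4)² + (y − 108.7)² = 202.70²; (x + 48.6)² + (y + 14.0)² = 158.82².
Subtracting the P equation from the Q and R equations removes the quadratic terms:
23.2 x + 91.8 y = -6574.70
-250.8 x − 153.6 y = -7783.49
Solving the 2×2 system: x ≈ 88.6, y ≈ -94.0 km.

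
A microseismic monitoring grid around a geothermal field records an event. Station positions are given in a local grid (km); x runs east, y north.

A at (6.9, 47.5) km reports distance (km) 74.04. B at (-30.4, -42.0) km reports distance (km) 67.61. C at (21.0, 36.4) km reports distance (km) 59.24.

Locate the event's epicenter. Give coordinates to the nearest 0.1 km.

Circle about each station: (x − 6.9)² + (y − 47.5)² = 74.04²; (x + 30.4)² + (y + 42.0)² = 67.61²; (x − 21.0)² + (y − 36.4)² = 59.24².
Subtracting the A equation from the B and C equations removes the quadratic terms:
-74.6 x − 179.0 y = 1295.11
28.2 x − 22.2 y = 1434.64
Solving the 2×2 system: x ≈ 34.0, y ≈ -21.4 km.

x ≈ 34.0 km, y ≈ -21.4 km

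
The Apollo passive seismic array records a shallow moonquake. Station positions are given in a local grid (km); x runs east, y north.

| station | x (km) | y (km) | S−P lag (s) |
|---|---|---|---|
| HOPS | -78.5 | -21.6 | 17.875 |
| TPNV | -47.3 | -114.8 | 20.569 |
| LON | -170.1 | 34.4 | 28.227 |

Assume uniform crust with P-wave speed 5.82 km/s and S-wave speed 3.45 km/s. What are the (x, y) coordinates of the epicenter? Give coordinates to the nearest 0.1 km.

Distance from S−P lag: d = Δt · v_P v_S / (v_P − v_S) = Δt · (5.82·3.45)/(5.82−3.45) ≈ 8.4722·Δt.
So d_HOPS = 151.44, d_TPNV = 174.26, d_LON = 239.14 km.
Circle about each station: (x + 78.5)² + (y + 21.6)² = 151.44²; (x + 47.3)² + (y + 114.8)² = 174.26²; (x + 170.1)² + (y − 34.4)² = 239.14².
Subtracting the HOPS equation from the TPNV and LON equations removes the quadratic terms:
62.4 x − 186.4 y = 1355.05
-183.2 x + 112.0 y = -10765.31
Solving the 2×2 system: x ≈ 68.3, y ≈ 15.6 km.

68.3 km east, 15.6 km north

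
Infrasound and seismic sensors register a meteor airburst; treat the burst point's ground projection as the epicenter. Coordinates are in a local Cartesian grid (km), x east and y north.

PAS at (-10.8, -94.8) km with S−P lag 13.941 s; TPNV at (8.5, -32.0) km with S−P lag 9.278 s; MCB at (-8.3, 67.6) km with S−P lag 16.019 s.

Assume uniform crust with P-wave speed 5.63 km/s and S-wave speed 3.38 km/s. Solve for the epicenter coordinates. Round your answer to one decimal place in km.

(86.9, -28.8)

Distance from S−P lag: d = Δt · v_P v_S / (v_P − v_S) = Δt · (5.63·3.38)/(5.63−3.38) ≈ 8.4575·Δt.
So d_PAS = 117.91, d_TPNV = 78.47, d_MCB = 135.48 km.
Circle about each station: (x + 10.8)² + (y + 94.8)² = 117.91²; (x − 8.5)² + (y + 32.0)² = 78.47²; (x + 8.3)² + (y − 67.6)² = 135.48².
Subtracting the PAS equation from the TPNV and MCB equations removes the quadratic terms:
38.6 x + 125.6 y = -262.20
5.0 x + 324.8 y = -8917.09
Solving the 2×2 system: x ≈ 86.9, y ≈ -28.8 km.
Check against PAS (with the unrounded x, y): √((x + 10.8)²+(y + 94.8)²) = 117.90 ≈ 117.91 km. ✓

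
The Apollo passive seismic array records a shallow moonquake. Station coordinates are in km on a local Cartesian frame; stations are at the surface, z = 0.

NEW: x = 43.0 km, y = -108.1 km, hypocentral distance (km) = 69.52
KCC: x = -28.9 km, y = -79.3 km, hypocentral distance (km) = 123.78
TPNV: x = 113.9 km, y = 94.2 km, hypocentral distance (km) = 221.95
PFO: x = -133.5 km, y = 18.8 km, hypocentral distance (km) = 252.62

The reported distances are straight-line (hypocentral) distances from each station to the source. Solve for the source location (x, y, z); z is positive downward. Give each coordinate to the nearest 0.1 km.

Each station gives a sphere (x−x_i)² + (y−y_i)² + z² = d_i² (stations at z=0).
Subtracting the NEW sphere from KCC and TPNV: z² cancels, leaving linear equations in x and y:
-143.8 x + 57.6 y = -16899.37
141.8 x + 404.6 y = -36116.53
Solving: x ≈ 71.699, y ≈ -114.393 km (keep extra digits for the depth step; rounded: 71.7, -114.4).
Then from the NEW sphere: z² = 69.52² − (x − 43.0)² − (y + 108.1)² with x = 71.699, y = -114.393, so z ≈ 63.006 ≈ 63.0 km.
Check against PFO (with the unrounded solution): distance 252.62 ≈ 252.62 km. ✓

(71.7, -114.4, 63.0)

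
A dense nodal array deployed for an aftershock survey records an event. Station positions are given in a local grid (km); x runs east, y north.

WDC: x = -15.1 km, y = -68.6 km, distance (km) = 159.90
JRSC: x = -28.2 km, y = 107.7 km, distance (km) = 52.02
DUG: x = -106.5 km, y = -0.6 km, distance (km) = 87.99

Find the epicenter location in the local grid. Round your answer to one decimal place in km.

Circle about each station: (x + 15.1)² + (y + 68.6)² = 159.90²; (x + 28.2)² + (y − 107.7)² = 52.02²; (x + 106.5)² + (y + 0.6)² = 87.99².
Subtracting the WDC equation from the JRSC and DUG equations removes the quadratic terms:
-26.2 x + 352.6 y = 30322.49
-182.8 x + 136.0 y = 24234.41
Solving the 2×2 system: x ≈ -72.6, y ≈ 80.6 km.
Check against WDC (with the unrounded x, y): √((x + 15.1)²+(y + 68.6)²) = 159.90 ≈ 159.90 km. ✓

(-72.6, 80.6)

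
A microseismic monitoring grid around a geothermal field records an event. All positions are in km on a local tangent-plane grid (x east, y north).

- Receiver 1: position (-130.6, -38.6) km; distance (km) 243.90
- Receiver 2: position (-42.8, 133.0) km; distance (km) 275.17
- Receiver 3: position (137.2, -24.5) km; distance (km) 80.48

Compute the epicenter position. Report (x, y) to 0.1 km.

105.8 km east, -98.6 km north

Circle about each station: (x + 130.6)² + (y + 38.6)² = 243.90²; (x + 42.8)² + (y − 133.0)² = 275.17²; (x − 137.2)² + (y + 24.5)² = 80.48².
Subtracting the Receiver 1 equation from the Receiver 2 and Receiver 3 equations removes the quadratic terms:
175.6 x + 343.2 y = -15256.80
535.6 x + 28.2 y = 53887.95
Solving the 2×2 system: x ≈ 105.8, y ≈ -98.6 km.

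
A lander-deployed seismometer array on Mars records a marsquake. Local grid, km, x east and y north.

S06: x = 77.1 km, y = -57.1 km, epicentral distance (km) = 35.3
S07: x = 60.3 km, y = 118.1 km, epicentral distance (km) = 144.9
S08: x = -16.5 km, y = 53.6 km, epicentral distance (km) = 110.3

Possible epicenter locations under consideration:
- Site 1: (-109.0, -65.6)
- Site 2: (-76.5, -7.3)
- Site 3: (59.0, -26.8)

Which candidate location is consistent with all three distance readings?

Site 3

For each candidate, compare |candidate − station| to the reported distance:
Site 1: residuals S06 151.0, S07 104.9, S08 40.6 → max 151.0 km
Site 2: residuals S06 126.2, S07 40.7, S08 24.8 → max 126.2 km
Site 3: residuals S06 0.0, S07 0.0, S08 0.0 → max 0.0 km
Only Site 3 has all residuals ≈ 0.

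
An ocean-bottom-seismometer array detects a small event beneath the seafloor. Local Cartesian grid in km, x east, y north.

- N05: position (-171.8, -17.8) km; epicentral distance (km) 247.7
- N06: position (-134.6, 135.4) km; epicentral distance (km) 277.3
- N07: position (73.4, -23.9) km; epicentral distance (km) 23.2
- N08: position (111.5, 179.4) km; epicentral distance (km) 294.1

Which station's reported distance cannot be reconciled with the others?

N08

Solve using three stations at a time. Using N05, N06, N07 (subtract circle equations pairwise → linear system) gives (x, y) ≈ (74.2, -47.1).
Distances from that point to each station vs reported:
  N05: calculated 247.7 vs reported 247.7 → residual 0.0 km
  N06: calculated 277.3 vs reported 277.3 → residual 0.0 km
  N07: calculated 23.2 vs reported 23.2 → residual 0.0 km
  N08: calculated 229.6 vs reported 294.1 → residual 64.5 km
N05, N06, N07 are mutually consistent (residuals ≈ 0); N08 is off by 64.5 km.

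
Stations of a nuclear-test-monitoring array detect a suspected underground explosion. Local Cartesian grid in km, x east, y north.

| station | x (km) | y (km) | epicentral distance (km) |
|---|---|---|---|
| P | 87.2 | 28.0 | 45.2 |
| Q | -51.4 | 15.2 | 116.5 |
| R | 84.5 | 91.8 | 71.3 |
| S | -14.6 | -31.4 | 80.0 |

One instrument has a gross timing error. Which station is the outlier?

Solve using three stations at a time. Using P, Q, S (subtract circle equations pairwise → linear system) gives (x, y) ≈ (62.4, -9.7).
Distances from that point to each station vs reported:
  P: calculated 45.2 vs reported 45.2 → residual 0.0 km
  Q: calculated 116.5 vs reported 116.5 → residual 0.0 km
  R: calculated 103.9 vs reported 71.3 → residual 32.6 km
  S: calculated 80.0 vs reported 80.0 → residual 0.0 km
P, Q, S are mutually consistent (residuals ≈ 0); R is off by 32.6 km.

R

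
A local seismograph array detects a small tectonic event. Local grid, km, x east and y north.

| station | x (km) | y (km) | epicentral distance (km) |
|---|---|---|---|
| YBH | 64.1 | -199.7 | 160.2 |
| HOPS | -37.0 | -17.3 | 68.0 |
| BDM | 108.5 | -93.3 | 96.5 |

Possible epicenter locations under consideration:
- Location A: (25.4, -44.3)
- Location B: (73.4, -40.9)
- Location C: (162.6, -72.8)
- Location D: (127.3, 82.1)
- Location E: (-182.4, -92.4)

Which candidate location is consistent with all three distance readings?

Location A

For each candidate, compare |candidate − station| to the reported distance:
Location A: residuals YBH 0.1, HOPS 0.0, BDM 0.0 → max 0.1 km
Location B: residuals YBH 1.1, HOPS 44.9, BDM 33.4 → max 44.9 km
Location C: residuals YBH 0.4, HOPS 139.2, BDM 38.6 → max 139.2 km
Location D: residuals YBH 128.6, HOPS 124.0, BDM 79.9 → max 128.6 km
Location E: residuals YBH 108.6, HOPS 95.6, BDM 194.4 → max 194.4 km
Only Location A has all residuals ≈ 0.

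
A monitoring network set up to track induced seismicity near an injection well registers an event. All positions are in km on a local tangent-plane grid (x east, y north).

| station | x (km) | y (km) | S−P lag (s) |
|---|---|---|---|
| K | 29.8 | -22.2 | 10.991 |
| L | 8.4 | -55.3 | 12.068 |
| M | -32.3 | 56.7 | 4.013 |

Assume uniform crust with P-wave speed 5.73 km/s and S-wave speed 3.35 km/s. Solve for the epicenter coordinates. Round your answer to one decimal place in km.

(-44.2, 26.6)

Distance from S−P lag: d = Δt · v_P v_S / (v_P − v_S) = Δt · (5.73·3.35)/(5.73−3.35) ≈ 8.0653·Δt.
So d_K = 88.65, d_L = 97.33, d_M = 32.37 km.
Circle about each station: (x − 29.8)² + (y + 22.2)² = 88.65²; (x − 8.4)² + (y + 55.3)² = 97.33²; (x + 32.3)² + (y − 56.7)² = 32.37².
Subtracting pairs of circle equations eliminates x²+y² and gives linear equations (the radical axes):
-42.8 x − 66.2 y = 133.46
-124.2 x + 157.8 y = 9688.31
Solving the 2×2 system: x ≈ -44.2, y ≈ 26.6 km.
Check against K (with the unrounded x, y): √((x − 29.8)²+(y + 22.2)²) = 88.66 ≈ 88.65 km. ✓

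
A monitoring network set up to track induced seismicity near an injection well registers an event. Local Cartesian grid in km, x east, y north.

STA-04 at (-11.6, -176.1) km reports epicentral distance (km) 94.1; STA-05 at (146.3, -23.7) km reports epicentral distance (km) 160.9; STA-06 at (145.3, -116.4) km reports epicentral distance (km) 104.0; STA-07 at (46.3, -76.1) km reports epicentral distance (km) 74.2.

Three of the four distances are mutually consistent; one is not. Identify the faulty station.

Solve using three stations at a time. Using STA-05, STA-06, STA-07 (subtract circle equations pairwise → linear system) gives (x, y) ≈ (47.0, -150.3).
Distances from that point to each station vs reported:
  STA-04: calculated 64.0 vs reported 94.1 → residual 30.1 km
  STA-05: calculated 160.9 vs reported 160.9 → residual 0.0 km
  STA-06: calculated 104.0 vs reported 104.0 → residual 0.0 km
  STA-07: calculated 74.2 vs reported 74.2 → residual 0.0 km
STA-05, STA-06, STA-07 are mutually consistent (residuals ≈ 0); STA-04 is off by 30.1 km.

STA-04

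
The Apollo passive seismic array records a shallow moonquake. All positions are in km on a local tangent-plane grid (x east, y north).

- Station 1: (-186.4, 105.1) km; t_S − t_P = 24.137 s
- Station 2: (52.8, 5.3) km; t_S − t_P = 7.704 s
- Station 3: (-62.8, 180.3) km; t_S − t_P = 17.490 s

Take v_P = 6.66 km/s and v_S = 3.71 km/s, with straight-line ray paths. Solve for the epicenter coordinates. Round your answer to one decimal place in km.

8.8 km east, 52.5 km north

Distance from S−P lag: d = Δt · v_P v_S / (v_P − v_S) = Δt · (6.66·3.71)/(6.66−3.71) ≈ 8.3758·Δt.
So d_Station 1 = 202.17, d_Station 2 = 64.53, d_Station 3 = 146.49 km.
Circle about each station: (x + 186.4)² + (y − 105.1)² = 202.17²; (x − 52.8)² + (y − 5.3)² = 64.53²; (x + 62.8)² + (y − 180.3)² = 146.49².
Subtracting pairs of circle equations eliminates x²+y² and gives linear equations (the radical axes):
478.4 x − 199.6 y = -6266.45
247.2 x + 150.4 y = 10074.35
Solving the 2×2 system: x ≈ 8.8, y ≈ 52.5 km.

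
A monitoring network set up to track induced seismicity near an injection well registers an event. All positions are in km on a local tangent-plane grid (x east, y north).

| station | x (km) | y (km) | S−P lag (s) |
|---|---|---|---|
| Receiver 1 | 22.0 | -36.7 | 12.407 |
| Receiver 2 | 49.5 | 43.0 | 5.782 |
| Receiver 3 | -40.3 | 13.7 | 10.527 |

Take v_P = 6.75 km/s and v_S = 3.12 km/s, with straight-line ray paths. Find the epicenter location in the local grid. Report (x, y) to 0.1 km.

Distance from S−P lag: d = Δt · v_P v_S / (v_P − v_S) = Δt · (6.75·3.12)/(6.75−3.12) ≈ 5.8017·Δt.
So d_Receiver 1 = 71.98, d_Receiver 2 = 33.55, d_Receiver 3 = 61.07 km.
Circle about each station: (x − 22.0)² + (y + 36.7)² = 71.98²; (x − 49.5)² + (y − 43.0)² = 33.55²; (x + 40.3)² + (y − 13.7)² = 61.07².
Subtracting the Receiver 1 equation from the Receiver 2 and Receiver 3 equations removes the quadratic terms:
55.0 x + 159.4 y = 6523.88
-124.6 x + 100.8 y = 1432.47
Solving the 2×2 system: x ≈ 16.9, y ≈ 35.1 km.

16.9 km east, 35.1 km north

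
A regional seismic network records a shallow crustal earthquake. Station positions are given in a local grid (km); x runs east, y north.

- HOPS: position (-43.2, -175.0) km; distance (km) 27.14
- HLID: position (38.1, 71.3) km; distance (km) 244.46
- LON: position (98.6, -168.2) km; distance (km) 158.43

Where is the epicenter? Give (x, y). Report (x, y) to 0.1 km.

Circle about each station: (x + 43.2)² + (y + 175.0)² = 27.14²; (x − 38.1)² + (y − 71.3)² = 244.46²; (x − 98.6)² + (y + 168.2)² = 158.43².
Subtracting the HOPS equation from the HLID and LON equations removes the quadratic terms:
162.6 x + 492.6 y = -84980.05
283.6 x + 13.6 y = -18841.53
Solving the 2×2 system: x ≈ -59.1, y ≈ -153.0 km.
Check against HOPS (with the unrounded x, y): √((x + 43.2)²+(y + 175.0)²) = 27.14 ≈ 27.14 km. ✓

-59.1 km east, -153.0 km north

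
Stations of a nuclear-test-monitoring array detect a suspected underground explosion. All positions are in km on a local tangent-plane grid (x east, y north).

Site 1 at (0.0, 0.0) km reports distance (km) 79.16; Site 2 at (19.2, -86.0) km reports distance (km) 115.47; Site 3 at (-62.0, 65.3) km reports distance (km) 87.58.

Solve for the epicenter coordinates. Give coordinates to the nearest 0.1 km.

Circle about each station: x² + y² = 79.16²; (x − 19.2)² + (y + 86.0)² = 115.47²; (x + 62.0)² + (y − 65.3)² = 87.58².
Subtracting pairs of circle equations eliminates x²+y² and gives linear equations (the radical axes):
38.4 x − 172.0 y = 697.62
-124.0 x + 130.6 y = 6704.14
Solving the 2×2 system: x ≈ -76.3, y ≈ -21.1 km.

(-76.3, -21.1)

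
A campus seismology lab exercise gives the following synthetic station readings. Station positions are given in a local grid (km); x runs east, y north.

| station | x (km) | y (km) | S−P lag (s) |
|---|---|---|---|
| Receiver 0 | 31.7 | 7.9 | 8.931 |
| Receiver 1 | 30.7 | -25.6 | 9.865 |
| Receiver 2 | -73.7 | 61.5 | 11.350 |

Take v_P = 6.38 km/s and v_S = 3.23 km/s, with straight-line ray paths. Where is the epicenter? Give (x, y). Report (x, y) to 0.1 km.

Distance from S−P lag: d = Δt · v_P v_S / (v_P − v_S) = Δt · (6.38·3.23)/(6.38−3.23) ≈ 6.5420·Δt.
So d_Receiver 0 = 58.43, d_Receiver 1 = 64.54, d_Receiver 2 = 74.25 km.
Circle about each station: (x − 31.7)² + (y − 7.9)² = 58.43²; (x − 30.7)² + (y + 25.6)² = 64.54²; (x + 73.7)² + (y − 61.5)² = 74.25².
Subtracting the Receiver 0 equation from the Receiver 1 and Receiver 2 equations removes the quadratic terms:
-2.0 x − 67.0 y = -220.80
-210.8 x + 107.2 y = 6047.64
Solving the 2×2 system: x ≈ -26.6, y ≈ 4.1 km.

(-26.6, 4.1)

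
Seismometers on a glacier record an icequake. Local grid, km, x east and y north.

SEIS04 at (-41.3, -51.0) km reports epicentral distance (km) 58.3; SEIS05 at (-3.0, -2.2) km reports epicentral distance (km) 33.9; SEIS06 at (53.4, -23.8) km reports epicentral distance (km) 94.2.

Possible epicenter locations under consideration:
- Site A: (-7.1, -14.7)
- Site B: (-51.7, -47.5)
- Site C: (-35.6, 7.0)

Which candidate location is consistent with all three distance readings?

Site C

For each candidate, compare |candidate − station| to the reported distance:
Site A: residuals SEIS04 8.4, SEIS05 20.7, SEIS06 33.0 → max 33.0 km
Site B: residuals SEIS04 47.3, SEIS05 32.6, SEIS06 13.5 → max 47.3 km
Site C: residuals SEIS04 0.0, SEIS05 0.0, SEIS06 0.0 → max 0.0 km
Only Site C has all residuals ≈ 0.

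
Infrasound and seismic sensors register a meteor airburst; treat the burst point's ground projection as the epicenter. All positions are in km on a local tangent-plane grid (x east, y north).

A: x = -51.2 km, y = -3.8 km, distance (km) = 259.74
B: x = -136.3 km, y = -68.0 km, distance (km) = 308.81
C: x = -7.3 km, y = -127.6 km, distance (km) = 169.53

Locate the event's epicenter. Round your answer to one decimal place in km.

Circle about each station: (x + 51.2)² + (y + 3.8)² = 259.74²; (x + 136.3)² + (y + 68.0)² = 308.81²; (x + 7.3)² + (y + 127.6)² = 169.53².
Subtracting the A equation from the B and C equations removes the quadratic terms:
-170.2 x − 128.4 y = -7332.94
87.8 x − 247.6 y = 52423.62
Solving the 2×2 system: x ≈ 160.0, y ≈ -155.0 km.

x ≈ 160.0 km, y ≈ -155.0 km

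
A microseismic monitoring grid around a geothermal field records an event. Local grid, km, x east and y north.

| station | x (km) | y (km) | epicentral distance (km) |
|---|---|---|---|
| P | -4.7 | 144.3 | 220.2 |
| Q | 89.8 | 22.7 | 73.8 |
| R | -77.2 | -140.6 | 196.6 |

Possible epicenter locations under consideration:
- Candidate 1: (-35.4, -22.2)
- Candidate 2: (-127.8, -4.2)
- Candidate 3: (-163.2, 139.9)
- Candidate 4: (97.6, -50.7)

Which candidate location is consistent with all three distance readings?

For each candidate, compare |candidate − station| to the reported distance:
Candidate 1: residuals P 50.9, Q 59.2, R 71.0 → max 71.0 km
Candidate 2: residuals P 27.3, Q 145.5, R 51.1 → max 145.5 km
Candidate 3: residuals P 61.6, Q 205.0, R 96.8 → max 205.0 km
Candidate 4: residuals P 0.0, Q 0.0, R 0.0 → max 0.0 km
Only Candidate 4 has all residuals ≈ 0.

Candidate 4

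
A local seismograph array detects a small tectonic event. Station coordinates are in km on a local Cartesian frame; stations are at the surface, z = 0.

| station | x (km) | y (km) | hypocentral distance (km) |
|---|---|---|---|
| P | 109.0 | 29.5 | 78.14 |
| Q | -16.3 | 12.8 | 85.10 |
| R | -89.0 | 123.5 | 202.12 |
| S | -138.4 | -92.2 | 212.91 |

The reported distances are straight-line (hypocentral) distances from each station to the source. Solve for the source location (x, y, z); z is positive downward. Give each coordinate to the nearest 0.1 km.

Each station gives a sphere (x−x_i)² + (y−y_i)² + z² = d_i² (stations at z=0).
Subtracting the P sphere from Q and R: z² cancels, leaving linear equations in x and y:
-250.6 x − 33.4 y = -13457.87
-396.0 x + 188.0 y = -24324.63
Solving: x ≈ 55.396, y ≈ -12.702 km (keep extra digits for the depth step; rounded: 55.4, -12.7).
Then from the P sphere: z² = 78.14² − (x − 109.0)² − (y − 29.5)² with x = 55.396, y = -12.702, so z ≈ 38.098 ≈ 38.1 km.

(55.4, -12.7, 38.1)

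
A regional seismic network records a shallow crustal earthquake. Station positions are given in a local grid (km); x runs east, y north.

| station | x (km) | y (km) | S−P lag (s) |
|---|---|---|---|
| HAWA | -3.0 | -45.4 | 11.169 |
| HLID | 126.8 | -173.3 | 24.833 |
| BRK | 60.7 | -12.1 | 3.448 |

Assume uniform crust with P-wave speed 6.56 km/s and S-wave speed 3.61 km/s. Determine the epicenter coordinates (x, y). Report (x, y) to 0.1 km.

Distance from S−P lag: d = Δt · v_P v_S / (v_P − v_S) = Δt · (6.56·3.61)/(6.56−3.61) ≈ 8.0277·Δt.
So d_HAWA = 89.66, d_HLID = 199.35, d_BRK = 27.68 km.
Circle about each station: (x + 3.0)² + (y + 45.4)² = 89.66²; (x − 126.8)² + (y + 173.3)² = 199.35²; (x − 60.7)² + (y + 12.1)² = 27.68².
Subtracting the HAWA equation from the HLID and BRK equations removes the quadratic terms:
259.6 x − 255.8 y = 12339.46
127.4 x + 66.6 y = 9033.47
Solving the 2×2 system: x ≈ 62.8, y ≈ 15.5 km.
Check against HAWA (with the unrounded x, y): √((x + 3.0)²+(y + 45.4)²) = 89.66 ≈ 89.66 km. ✓

x ≈ 62.8 km, y ≈ 15.5 km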